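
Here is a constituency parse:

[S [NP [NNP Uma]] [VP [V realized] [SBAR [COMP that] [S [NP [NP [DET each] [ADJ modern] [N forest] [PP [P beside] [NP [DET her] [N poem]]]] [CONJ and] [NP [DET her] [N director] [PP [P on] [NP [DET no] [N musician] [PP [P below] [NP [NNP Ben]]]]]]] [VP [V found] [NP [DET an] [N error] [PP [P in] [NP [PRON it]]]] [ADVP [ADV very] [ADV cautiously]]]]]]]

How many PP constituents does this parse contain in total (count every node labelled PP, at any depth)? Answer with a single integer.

4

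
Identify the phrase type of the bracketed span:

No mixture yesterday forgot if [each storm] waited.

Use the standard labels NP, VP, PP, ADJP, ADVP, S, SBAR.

The span is built around the noun "storm" — a noun phrase (NP).

NP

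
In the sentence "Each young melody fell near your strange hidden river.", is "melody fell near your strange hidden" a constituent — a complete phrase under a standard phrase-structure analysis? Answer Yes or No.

"melody" belongs to the noun phrase "each young melody" while "hidden" belongs to the verb phrase "fell near your strange hidden river"; a span that runs across that boundary is not a single phrase.

No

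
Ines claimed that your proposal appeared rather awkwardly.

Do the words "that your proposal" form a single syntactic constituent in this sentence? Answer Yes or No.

The sequence begins inside the complementizer "that" and ends inside the clause "your proposal appeared rather awkwardly"; it crosses a phrase boundary, so no single node in the tree spans exactly those words.

No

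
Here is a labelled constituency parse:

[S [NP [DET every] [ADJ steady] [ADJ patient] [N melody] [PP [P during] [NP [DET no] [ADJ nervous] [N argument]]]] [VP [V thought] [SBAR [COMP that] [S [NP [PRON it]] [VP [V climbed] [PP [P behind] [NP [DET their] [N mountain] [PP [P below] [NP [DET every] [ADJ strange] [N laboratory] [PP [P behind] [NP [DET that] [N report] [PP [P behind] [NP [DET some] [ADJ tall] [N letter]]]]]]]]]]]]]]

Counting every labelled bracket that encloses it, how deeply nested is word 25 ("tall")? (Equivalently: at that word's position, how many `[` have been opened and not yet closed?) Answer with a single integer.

14

Counting open brackets not yet closed at "tall": [S [VP [SBAR [S [VP [PP [NP [PP [NP [PP [NP [PP [NP [ADJ = 14.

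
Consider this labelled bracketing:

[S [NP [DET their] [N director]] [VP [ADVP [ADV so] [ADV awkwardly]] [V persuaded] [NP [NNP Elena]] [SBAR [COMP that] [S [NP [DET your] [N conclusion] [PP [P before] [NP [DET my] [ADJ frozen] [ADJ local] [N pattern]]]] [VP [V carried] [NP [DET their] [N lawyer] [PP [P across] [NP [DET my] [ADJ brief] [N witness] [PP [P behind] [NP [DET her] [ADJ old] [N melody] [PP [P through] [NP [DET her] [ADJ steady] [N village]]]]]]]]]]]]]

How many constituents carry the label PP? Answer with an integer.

4

Listing each PP by its span: [PP before my frozen local pattern]; [PP across my brief witness behind her old melody through her steady village]; [PP behind her old melody through her steady village]; [PP through her steady village] — that makes 4.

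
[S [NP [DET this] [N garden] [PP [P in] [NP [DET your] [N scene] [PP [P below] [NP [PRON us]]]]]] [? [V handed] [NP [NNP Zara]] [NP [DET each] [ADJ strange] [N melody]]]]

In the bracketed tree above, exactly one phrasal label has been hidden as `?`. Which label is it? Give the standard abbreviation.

VP

Looking at what the `?` directly dominates — V 'handed', NP, NP — this is a verb phrase (VP).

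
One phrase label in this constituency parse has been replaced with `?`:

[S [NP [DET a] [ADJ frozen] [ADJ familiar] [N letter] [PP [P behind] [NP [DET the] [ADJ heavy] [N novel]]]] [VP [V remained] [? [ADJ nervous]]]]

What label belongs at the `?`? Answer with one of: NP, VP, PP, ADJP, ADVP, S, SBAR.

ADJP

A constituent whose immediate children are ADJ 'nervous' is an adjective phrase: ADJP.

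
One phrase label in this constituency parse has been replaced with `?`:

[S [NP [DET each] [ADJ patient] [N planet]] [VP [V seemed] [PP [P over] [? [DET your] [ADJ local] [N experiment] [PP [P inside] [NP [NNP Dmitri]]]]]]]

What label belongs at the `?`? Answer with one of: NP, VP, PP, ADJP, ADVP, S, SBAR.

A constituent whose immediate children are DET 'your', ADJ 'local', N 'experiment', PP is a noun phrase: NP.

NP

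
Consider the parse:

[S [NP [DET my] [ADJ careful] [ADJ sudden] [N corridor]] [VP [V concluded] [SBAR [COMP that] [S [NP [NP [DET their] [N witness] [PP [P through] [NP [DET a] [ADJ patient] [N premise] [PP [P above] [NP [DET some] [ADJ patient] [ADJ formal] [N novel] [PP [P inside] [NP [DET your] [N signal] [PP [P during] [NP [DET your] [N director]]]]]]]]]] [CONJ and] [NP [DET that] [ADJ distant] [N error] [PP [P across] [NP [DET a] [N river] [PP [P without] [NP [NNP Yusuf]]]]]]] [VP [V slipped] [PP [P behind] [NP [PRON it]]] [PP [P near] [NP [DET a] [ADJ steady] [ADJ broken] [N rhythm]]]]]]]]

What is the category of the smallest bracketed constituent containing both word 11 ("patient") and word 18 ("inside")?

The smallest bracket enclosing both words is [NP a patient premise above some patient formal novel inside your signal during your director], so the label is NP.

NP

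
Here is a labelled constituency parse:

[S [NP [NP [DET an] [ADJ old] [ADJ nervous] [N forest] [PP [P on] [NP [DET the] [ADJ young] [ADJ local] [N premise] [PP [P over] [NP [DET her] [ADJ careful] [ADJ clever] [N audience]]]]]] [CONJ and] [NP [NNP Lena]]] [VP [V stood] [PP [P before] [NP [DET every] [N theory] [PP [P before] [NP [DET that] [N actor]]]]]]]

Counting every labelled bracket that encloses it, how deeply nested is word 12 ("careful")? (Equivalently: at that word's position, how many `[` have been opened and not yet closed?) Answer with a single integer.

Path from the root down to the word: S → NP → NP → PP → NP → PP → NP → ADJ. That is 8 enclosing brackets.

8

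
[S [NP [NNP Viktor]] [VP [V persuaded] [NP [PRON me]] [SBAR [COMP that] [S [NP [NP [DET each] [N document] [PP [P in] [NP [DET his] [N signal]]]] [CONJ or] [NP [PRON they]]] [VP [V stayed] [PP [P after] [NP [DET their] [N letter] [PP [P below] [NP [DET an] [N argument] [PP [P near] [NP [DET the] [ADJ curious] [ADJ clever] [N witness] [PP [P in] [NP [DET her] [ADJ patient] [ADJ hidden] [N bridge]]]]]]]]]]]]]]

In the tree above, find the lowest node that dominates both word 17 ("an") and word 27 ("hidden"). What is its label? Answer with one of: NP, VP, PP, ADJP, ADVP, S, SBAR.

NP

The smallest bracket enclosing both words is [NP an argument near the curious clever witness in her patient hidden bridge], so the label is NP.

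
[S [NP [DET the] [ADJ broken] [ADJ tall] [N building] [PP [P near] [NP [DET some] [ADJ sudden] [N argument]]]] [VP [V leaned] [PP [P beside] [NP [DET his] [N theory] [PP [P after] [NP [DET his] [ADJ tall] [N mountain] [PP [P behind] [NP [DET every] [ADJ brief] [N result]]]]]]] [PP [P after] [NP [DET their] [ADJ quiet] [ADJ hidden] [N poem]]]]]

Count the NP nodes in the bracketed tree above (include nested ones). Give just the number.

6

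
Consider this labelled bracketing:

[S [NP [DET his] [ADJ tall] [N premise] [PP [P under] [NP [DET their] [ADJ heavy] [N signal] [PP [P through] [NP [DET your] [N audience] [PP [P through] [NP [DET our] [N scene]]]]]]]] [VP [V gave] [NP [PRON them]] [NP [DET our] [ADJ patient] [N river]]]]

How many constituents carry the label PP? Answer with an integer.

3

Scanning left to right, an opening `[PP` appears at word positions 4, 8, 11 — 3 in total.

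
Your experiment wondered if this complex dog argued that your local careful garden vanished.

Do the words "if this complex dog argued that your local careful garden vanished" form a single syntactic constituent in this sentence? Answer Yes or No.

Yes

These words form the whole subordinate clause headed by "if", so yes — one constituent.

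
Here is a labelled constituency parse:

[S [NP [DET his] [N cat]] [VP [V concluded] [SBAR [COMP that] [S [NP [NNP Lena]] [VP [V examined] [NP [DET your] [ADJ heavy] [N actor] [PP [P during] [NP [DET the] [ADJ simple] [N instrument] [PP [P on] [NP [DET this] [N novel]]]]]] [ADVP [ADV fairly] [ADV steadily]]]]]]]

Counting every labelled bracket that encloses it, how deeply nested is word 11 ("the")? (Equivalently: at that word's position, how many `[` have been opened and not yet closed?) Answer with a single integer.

9

Path from the root down to the word: S → VP → SBAR → S → VP → NP → PP → NP → DET. That is 9 enclosing brackets.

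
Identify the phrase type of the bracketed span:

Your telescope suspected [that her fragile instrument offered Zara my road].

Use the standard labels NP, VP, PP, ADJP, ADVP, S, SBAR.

The span is built around the complementizer "that" — a subordinate clause (SBAR).

SBAR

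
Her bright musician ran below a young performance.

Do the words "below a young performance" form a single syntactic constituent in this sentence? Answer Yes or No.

Yes

"below a young performance" is exactly the prepositional phrase [PP below a young performance], a complete constituent.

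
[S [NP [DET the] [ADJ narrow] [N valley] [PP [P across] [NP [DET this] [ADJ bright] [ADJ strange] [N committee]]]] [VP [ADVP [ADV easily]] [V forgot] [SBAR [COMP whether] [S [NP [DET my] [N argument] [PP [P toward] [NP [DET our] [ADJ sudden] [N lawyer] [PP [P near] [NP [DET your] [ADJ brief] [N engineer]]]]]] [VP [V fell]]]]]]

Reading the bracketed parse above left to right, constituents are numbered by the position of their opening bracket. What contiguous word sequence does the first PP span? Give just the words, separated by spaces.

across this bright strange committee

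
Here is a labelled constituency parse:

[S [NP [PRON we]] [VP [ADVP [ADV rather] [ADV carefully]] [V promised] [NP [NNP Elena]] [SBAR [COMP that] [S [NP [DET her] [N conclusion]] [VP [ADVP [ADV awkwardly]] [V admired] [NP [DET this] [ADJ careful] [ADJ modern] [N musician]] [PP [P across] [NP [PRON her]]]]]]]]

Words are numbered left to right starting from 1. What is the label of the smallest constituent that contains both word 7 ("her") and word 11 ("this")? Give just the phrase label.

Word 7 lies under S → VP → SBAR → S → NP → DET; word 11 lies under S → VP → SBAR → S → VP → NP → DET. The lowest shared node is the S.

S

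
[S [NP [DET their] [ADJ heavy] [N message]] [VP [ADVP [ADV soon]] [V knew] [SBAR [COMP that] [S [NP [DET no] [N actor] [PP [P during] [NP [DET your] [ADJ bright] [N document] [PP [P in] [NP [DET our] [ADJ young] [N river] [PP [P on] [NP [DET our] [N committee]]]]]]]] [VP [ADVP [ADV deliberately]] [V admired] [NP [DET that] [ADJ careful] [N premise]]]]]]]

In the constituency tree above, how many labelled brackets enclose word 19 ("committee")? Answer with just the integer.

12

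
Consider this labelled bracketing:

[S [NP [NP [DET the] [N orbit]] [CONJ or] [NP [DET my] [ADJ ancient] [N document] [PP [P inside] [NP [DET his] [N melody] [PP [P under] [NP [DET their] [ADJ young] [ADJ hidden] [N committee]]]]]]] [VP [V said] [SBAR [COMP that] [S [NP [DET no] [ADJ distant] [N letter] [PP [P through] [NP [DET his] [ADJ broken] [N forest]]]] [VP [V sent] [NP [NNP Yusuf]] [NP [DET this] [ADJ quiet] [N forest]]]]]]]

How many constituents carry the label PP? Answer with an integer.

3

The PP constituents are: [PP inside his melody under their young hidden committee]; [PP under their young hidden committee]; [PP through his broken forest]. Total: 3.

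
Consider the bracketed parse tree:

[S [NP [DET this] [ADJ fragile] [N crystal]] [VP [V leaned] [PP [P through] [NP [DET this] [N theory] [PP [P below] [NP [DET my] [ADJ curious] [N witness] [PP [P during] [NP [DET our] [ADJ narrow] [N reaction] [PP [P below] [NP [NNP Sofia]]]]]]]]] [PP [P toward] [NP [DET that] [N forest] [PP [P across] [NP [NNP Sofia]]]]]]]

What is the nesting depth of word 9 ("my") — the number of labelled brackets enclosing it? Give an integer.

7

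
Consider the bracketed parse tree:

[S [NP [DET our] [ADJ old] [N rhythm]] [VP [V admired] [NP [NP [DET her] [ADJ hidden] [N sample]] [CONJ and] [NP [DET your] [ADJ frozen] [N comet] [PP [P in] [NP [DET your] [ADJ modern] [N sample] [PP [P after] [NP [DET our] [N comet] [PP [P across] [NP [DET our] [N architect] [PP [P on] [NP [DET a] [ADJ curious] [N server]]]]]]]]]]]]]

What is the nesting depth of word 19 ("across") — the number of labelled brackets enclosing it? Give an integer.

10

The word sits inside P, which is inside PP, inside NP, inside PP, inside NP, inside PP, inside NP, inside NP, inside VP, inside S — 10 brackets in all.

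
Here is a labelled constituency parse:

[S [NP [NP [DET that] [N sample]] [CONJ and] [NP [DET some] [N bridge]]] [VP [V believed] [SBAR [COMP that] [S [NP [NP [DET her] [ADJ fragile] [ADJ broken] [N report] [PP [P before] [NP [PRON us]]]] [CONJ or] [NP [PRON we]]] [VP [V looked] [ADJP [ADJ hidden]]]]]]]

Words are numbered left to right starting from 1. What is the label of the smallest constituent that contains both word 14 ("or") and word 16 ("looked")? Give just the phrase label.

S

The smallest bracket enclosing both words is [S her fragile broken report before us or we looked hidden], so the label is S.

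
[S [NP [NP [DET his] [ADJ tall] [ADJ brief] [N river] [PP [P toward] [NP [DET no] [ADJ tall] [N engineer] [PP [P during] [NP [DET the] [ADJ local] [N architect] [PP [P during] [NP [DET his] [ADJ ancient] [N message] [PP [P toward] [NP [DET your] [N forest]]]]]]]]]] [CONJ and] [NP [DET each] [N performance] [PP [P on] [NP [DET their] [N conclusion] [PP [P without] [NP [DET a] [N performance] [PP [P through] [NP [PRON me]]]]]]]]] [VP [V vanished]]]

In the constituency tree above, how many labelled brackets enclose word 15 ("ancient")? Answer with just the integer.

10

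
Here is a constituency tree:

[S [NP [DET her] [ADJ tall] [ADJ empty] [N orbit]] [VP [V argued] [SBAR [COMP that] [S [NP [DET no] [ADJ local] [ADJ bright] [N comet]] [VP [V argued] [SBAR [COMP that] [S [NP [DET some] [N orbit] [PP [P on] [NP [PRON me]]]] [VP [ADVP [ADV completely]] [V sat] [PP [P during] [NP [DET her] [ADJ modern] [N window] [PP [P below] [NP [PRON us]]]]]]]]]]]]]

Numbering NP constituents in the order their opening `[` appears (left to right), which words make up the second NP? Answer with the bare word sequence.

Opening `[NP` markers occur at word positions 1, 7, 13, 16, 20, 24; the second of these opens the constituent [NP no local bright comet].

no local bright comet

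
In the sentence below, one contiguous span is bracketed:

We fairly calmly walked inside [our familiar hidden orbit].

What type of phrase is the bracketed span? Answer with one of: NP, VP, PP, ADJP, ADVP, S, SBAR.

NP

"orbit" is the head of the bracketed span, so the span is a noun phrase: NP.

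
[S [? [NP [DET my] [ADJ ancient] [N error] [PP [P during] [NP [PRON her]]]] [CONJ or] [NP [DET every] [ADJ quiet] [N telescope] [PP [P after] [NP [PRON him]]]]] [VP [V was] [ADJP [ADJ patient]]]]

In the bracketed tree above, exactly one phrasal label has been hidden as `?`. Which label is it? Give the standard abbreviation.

NP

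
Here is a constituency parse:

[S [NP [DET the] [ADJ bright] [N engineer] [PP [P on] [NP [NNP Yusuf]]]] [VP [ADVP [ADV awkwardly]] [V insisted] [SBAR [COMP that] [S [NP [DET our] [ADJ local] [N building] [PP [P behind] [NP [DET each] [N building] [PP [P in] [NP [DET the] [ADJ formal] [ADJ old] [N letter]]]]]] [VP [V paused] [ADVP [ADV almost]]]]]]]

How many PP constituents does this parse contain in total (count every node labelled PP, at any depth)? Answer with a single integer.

3

Listing each PP by its span: [PP on Yusuf]; [PP behind each building in the formal old letter]; [PP in the formal old letter] — that makes 3.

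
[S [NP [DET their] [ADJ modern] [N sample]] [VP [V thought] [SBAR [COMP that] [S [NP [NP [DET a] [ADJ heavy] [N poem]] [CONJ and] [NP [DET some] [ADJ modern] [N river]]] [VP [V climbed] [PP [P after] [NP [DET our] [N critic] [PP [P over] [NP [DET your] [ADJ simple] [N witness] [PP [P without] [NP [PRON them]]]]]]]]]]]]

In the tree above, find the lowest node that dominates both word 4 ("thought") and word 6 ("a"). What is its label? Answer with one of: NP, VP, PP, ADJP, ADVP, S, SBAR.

VP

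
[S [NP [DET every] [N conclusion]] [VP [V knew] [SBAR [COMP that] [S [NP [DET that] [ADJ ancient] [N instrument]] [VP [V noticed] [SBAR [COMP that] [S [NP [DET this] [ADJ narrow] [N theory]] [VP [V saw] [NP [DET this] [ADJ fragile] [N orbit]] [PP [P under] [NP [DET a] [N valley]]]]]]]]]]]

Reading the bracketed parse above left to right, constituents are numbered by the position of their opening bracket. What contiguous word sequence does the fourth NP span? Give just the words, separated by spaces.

this fragile orbit

The NP opening brackets appear, in order, over: "every conclusion"; "that ancient instrument"; "this narrow theory"; "this fragile orbit"; "a valley". The fourth one spans "this fragile orbit".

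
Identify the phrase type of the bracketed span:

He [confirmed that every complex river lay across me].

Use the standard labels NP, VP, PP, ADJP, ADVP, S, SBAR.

VP

"confirmed" is the head of the bracketed span, so the span is a verb phrase: VP.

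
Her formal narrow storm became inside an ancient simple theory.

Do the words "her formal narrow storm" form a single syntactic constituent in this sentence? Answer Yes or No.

Yes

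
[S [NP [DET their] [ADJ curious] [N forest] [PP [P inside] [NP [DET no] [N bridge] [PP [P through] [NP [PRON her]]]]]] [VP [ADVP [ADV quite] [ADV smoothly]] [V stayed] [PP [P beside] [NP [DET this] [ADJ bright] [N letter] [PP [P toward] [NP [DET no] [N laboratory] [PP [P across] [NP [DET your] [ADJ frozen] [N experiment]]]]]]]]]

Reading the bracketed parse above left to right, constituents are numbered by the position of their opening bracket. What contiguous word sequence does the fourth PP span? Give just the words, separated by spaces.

toward no laboratory across your frozen experiment

The PP opening brackets appear, in order, over: "inside no bridge through her"; "through her"; "beside this bright letter toward no laboratory across your frozen experiment"; "toward no laboratory across your frozen experiment"; "across your frozen experiment". The fourth one spans "toward no laboratory across your frozen experiment".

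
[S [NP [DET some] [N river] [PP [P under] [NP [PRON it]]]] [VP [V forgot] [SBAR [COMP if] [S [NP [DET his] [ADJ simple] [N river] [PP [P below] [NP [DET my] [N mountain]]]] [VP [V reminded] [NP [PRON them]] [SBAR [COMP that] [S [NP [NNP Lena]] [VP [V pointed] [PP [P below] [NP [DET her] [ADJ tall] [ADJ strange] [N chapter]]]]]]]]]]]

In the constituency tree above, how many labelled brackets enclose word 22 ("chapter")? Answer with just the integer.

11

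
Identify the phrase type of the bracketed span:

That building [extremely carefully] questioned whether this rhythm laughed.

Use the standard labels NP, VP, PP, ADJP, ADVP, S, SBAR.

ADVP

The bracketed span "extremely carefully" is headed by "carefully", making it an adverb phrase (ADVP).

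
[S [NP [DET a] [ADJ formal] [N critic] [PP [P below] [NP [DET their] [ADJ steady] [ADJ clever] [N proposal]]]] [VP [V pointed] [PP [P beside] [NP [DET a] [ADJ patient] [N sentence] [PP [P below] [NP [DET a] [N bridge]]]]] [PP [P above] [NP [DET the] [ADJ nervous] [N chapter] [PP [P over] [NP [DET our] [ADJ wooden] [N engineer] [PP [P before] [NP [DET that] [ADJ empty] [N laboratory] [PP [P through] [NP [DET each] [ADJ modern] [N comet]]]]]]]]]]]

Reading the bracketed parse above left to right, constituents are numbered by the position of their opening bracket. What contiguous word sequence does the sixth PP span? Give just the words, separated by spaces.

In left-to-right order the PP constituents are "below their steady clever proposal"; "beside a patient sentence below a bridge"; "below a bridge"; "above the nervous chapter over our wooden engineer before that empty laboratory through each modern comet"; "over our wooden engineer before that empty laboratory through each modern comet"; "before that empty laboratory through each modern comet"; "through each modern comet". Number 6 is "before that empty laboratory through each modern comet".

before that empty laboratory through each modern comet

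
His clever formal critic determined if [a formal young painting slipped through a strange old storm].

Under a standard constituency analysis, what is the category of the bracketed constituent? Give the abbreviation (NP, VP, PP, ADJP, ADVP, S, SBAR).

The span is built around the head "slipped" — a clause (S).

S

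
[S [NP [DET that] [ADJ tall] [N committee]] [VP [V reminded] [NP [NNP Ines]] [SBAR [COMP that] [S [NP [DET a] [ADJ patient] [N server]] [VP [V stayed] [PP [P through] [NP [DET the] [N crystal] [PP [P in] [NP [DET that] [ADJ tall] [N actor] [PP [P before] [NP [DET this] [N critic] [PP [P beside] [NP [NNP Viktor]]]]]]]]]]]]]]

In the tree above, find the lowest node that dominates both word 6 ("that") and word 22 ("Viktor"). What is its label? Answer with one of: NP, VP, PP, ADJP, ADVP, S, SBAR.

SBAR

Word 6 lies under S → VP → SBAR → COMP; word 22 lies under S → VP → SBAR → S → VP → PP → NP → PP → NP → PP → NP → PP → NP → NNP. The lowest shared node is the SBAR.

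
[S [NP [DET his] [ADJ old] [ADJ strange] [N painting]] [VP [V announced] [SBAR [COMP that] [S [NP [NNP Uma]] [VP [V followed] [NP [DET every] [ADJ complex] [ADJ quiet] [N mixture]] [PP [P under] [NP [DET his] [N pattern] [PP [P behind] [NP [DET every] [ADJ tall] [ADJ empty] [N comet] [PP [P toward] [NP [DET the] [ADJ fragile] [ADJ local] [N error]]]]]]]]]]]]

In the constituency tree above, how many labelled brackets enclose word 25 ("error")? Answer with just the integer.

The word sits inside N, which is inside NP, inside PP, inside NP, inside PP, inside NP, inside PP, inside VP, inside S, inside SBAR, inside VP, inside S — 12 brackets in all.

12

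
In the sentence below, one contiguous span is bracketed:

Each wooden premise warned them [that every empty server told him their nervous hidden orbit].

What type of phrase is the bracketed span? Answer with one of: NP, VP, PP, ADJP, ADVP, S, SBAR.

The bracketed span "that every empty server told him their nervous hidden orbit" is headed by "that", making it a subordinate clause (SBAR).

SBAR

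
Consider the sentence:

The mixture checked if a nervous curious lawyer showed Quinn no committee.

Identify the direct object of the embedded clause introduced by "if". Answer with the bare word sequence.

"showed" heads the VP of the embedded clause introduced by "if", and "no committee" is its direct object.

no committee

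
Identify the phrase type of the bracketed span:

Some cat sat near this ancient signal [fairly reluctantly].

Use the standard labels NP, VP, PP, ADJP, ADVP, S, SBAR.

ADVP

"reluctantly" is the head of the bracketed span, so the span is an adverb phrase: ADVP.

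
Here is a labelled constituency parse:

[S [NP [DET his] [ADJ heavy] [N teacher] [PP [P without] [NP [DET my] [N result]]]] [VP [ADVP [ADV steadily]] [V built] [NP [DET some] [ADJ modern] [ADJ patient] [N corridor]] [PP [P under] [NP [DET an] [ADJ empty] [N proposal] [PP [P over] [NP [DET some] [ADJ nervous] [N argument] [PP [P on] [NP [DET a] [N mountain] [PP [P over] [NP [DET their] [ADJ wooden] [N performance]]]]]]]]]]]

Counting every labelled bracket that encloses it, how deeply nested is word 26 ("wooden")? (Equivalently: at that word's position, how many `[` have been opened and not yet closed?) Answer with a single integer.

11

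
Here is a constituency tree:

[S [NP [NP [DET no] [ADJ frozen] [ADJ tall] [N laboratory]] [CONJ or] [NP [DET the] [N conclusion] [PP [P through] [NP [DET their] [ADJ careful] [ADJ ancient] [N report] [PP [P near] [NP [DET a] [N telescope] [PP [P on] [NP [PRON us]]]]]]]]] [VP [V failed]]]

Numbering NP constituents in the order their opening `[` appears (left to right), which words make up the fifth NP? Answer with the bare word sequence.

In left-to-right order the NP constituents are "no frozen tall laboratory or the conclusion through their careful ancient report near a telescope on us"; "no frozen tall laboratory"; "the conclusion through their careful ancient report near a telescope on us"; "their careful ancient report near a telescope on us"; "a telescope on us"; "us". Number 5 is "a telescope on us".

a telescope on us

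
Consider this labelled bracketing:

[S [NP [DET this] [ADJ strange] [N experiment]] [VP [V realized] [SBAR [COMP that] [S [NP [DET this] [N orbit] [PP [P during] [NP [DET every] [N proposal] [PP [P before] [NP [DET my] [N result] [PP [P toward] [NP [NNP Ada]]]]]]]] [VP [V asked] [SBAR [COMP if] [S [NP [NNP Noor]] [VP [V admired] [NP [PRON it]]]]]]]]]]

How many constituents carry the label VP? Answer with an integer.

3

Listing each VP by its span: [VP realized that this orbit during every proposal before my result toward Ada asked if Noor admired it]; [VP asked if Noor admired it]; [VP admired it] — that makes 3.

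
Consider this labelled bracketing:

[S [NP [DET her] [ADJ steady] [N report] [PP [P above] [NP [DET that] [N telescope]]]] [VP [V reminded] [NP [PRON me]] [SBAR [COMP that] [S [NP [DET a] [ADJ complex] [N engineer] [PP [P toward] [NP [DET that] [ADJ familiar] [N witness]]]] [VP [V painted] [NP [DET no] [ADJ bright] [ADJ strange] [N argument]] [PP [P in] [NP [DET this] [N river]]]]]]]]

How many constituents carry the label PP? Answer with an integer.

3

The PP constituents are: [PP above that telescope]; [PP toward that familiar witness]; [PP in this river]. Total: 3.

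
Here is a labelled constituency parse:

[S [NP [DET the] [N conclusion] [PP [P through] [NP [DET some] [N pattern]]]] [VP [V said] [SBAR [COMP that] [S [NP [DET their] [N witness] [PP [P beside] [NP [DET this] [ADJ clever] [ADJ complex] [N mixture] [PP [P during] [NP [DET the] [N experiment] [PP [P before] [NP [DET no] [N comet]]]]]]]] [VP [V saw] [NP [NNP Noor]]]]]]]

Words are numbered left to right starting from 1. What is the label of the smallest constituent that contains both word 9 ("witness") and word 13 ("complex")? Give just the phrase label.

Both words fall inside [NP their witness beside this clever complex mixture during the experiment before no comet] (words 8–20), and no smaller constituent contains them both. Label: NP.

NP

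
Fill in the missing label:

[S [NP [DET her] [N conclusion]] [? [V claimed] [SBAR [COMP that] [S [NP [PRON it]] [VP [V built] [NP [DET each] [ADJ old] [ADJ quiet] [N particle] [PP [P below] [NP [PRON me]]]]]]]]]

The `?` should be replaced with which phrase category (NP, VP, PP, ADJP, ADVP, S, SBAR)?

VP

The `?` node immediately contains: V 'claimed', SBAR. That is the internal structure of a verb phrase, so the label is VP.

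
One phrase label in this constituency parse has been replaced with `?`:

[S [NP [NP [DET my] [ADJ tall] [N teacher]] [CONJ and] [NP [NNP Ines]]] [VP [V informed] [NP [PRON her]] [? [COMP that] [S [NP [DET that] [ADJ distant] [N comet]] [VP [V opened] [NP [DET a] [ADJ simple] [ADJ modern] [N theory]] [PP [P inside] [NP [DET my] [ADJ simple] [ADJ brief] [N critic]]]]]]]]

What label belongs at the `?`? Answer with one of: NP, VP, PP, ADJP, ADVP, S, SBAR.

SBAR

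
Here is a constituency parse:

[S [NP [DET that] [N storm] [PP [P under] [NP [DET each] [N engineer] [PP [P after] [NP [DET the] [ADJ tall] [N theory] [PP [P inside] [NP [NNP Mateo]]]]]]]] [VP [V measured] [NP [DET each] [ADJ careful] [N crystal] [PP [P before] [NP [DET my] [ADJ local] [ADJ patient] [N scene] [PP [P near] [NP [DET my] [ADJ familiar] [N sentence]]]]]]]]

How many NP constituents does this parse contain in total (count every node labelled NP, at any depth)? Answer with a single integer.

The NP constituents are: [NP that storm under each engineer after the tall theory inside Mateo]; [NP each engineer after the tall theory inside Mateo]; [NP the tall theory inside Mateo]; [NP Mateo]; [NP each careful crystal before my local patient scene near my familiar sentence]; [NP my local patient scene near my familiar sentence] …. Total: 7.

7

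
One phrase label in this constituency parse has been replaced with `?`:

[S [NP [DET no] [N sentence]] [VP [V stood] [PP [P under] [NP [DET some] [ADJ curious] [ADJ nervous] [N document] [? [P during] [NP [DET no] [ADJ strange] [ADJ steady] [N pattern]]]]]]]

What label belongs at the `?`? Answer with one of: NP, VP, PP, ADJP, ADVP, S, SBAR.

PP

The `?` node immediately contains: P 'during', NP. That is the internal structure of a prepositional phrase, so the label is PP.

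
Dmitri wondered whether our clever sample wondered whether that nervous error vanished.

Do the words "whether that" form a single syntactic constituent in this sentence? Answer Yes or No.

No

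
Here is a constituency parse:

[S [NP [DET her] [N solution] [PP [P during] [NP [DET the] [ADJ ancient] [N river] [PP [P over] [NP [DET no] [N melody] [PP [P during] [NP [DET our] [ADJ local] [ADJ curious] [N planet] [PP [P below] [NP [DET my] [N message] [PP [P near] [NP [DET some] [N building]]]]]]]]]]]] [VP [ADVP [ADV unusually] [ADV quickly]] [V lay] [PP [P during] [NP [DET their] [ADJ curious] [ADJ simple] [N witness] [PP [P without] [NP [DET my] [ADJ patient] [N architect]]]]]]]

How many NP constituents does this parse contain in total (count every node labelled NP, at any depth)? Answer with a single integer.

8

Listing each NP by its span: [NP her solution during the ancient river over no melody during our local curious planet below my message near some building]; [NP the ancient river over no melody during our local curious planet below my message near some building]; [NP no melody during our local curious planet below my message near some building]; [NP our local curious planet below my message near some building]; [NP my message near some building]; [NP some building] … — that makes 8.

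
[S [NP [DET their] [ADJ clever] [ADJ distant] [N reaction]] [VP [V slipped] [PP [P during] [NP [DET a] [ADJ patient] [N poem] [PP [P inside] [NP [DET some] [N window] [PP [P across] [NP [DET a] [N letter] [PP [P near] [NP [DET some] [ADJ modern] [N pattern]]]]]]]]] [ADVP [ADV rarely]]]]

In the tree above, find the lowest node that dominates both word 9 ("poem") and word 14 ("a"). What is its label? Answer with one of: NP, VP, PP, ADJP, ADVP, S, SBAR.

NP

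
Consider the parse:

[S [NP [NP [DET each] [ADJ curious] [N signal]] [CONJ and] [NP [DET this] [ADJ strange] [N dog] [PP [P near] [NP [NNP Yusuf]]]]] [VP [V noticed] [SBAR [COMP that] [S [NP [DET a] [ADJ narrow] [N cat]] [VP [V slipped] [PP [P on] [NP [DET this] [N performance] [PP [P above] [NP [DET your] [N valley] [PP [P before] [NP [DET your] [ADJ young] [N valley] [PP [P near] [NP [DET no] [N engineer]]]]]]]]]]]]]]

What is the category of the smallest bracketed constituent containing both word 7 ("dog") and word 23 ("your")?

S

The smallest bracket enclosing both words is [S each curious signal and this strange dog near Yusuf noticed that a narrow cat slipped on this performance above your valley before your young valley near no engineer], so the label is S.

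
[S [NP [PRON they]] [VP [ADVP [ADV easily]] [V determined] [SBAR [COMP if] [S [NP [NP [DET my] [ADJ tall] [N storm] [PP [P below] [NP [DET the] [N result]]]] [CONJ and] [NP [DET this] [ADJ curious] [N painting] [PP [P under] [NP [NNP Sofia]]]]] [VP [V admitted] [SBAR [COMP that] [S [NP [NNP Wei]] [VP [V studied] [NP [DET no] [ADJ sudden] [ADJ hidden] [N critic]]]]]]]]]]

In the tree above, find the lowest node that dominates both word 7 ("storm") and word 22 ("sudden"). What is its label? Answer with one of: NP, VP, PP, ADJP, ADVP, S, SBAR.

S

The smallest bracket enclosing both words is [S my tall storm below the result and this curious painting under Sofia admitted that Wei studied no sudden hidden critic], so the label is S.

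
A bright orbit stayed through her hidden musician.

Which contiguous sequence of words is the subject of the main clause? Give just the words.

"a bright orbit" is the NP that combines with the VP headed by "stayed" to form the main clause — the subject.

a bright orbit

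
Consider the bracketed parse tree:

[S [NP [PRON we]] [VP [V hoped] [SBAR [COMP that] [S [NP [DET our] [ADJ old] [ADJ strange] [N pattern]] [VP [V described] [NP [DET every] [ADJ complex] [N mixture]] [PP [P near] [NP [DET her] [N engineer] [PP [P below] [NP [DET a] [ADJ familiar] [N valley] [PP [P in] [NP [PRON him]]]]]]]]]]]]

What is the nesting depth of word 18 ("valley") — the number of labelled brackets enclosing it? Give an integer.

The word sits inside N, which is inside NP, inside PP, inside NP, inside PP, inside VP, inside S, inside SBAR, inside VP, inside S — 10 brackets in all.

10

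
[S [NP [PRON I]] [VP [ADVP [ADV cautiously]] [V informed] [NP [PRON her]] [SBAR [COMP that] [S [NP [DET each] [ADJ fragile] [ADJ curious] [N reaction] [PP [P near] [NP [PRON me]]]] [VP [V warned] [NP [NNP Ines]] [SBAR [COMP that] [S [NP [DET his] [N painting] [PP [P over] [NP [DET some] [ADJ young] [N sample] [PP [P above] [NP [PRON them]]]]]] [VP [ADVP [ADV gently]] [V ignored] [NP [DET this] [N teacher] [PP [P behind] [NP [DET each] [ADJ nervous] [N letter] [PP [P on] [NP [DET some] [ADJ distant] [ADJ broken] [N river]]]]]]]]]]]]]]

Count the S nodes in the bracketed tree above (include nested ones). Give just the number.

3

Scanning left to right, an opening `[S` appears at word positions 1, 6, 15 — 3 in total.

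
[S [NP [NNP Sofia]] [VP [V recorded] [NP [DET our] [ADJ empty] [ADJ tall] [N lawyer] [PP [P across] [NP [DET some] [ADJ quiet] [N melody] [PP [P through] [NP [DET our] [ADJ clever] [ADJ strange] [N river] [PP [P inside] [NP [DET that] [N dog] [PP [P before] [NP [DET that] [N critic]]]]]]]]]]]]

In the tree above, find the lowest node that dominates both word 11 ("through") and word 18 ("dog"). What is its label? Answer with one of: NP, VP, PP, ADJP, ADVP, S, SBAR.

PP

Both words fall inside [PP through our clever strange river inside that dog before that critic] (words 11–21), and no smaller constituent contains them both. Label: PP.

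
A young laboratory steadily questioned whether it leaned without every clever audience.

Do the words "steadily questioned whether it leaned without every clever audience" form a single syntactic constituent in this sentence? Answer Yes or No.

The sequence corresponds to a single VP node — the verb phrase "steadily questioned whether it leaned without every clever audience".

Yes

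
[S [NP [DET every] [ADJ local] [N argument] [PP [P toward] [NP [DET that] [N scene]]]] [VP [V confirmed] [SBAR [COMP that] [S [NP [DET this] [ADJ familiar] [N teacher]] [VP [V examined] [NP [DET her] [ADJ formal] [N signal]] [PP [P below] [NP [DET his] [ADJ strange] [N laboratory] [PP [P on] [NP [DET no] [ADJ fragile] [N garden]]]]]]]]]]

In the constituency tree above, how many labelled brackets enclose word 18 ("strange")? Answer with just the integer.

Path from the root down to the word: S → VP → SBAR → S → VP → PP → NP → ADJ. That is 8 enclosing brackets.

8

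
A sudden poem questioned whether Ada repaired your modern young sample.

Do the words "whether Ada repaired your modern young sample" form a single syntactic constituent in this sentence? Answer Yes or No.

Yes

The sequence corresponds to a single SBAR node — the subordinate clause "whether Ada repaired your modern young sample".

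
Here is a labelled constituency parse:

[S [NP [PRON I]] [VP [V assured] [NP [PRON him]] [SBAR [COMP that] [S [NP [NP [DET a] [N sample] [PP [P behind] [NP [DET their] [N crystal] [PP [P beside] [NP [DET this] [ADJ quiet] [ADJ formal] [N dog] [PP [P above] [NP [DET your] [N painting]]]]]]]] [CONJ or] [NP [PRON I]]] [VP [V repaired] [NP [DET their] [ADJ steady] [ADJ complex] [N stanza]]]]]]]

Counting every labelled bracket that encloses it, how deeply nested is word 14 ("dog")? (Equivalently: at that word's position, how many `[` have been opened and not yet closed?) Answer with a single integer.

Path from the root down to the word: S → VP → SBAR → S → NP → NP → PP → NP → PP → NP → N. That is 11 enclosing brackets.

11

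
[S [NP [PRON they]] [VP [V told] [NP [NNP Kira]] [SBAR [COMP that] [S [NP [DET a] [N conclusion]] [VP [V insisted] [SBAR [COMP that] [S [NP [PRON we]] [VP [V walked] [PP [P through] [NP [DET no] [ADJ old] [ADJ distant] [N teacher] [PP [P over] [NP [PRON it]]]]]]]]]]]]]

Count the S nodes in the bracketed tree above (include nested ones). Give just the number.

3

Scanning left to right, an opening `[S` appears at word positions 1, 5, 9 — 3 in total.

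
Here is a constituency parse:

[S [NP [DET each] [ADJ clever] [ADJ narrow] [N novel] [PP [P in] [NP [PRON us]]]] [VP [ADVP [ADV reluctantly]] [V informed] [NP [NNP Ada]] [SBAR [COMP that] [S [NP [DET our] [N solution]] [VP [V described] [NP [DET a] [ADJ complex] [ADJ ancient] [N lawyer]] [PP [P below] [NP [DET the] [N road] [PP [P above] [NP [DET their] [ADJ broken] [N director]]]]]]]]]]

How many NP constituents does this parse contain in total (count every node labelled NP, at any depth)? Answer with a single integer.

The NP constituents are: [NP each clever narrow novel in us]; [NP us]; [NP Ada]; [NP our solution]; [NP a complex ancient lawyer]; [NP the road above their broken director] …. Total: 7.

7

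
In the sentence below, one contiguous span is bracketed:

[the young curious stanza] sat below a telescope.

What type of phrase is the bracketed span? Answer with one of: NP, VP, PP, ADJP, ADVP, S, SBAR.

NP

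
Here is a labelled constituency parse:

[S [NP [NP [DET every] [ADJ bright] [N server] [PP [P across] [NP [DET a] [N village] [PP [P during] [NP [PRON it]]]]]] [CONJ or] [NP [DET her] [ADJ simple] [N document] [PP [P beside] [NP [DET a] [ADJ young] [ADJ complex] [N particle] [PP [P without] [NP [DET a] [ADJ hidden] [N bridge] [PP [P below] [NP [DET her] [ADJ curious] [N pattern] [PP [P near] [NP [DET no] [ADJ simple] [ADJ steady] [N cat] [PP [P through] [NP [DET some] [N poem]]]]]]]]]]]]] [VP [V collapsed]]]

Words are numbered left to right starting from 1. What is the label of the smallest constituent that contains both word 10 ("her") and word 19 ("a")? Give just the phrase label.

Both words fall inside [NP her simple document beside a young complex particle without a hidden bridge below her curious pattern near no simple steady cat through some poem] (words 10–33), and no smaller constituent contains them both. Label: NP.

NP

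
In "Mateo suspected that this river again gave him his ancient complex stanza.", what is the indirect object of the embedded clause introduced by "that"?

him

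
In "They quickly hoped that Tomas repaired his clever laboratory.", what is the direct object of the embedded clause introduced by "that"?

his clever laboratory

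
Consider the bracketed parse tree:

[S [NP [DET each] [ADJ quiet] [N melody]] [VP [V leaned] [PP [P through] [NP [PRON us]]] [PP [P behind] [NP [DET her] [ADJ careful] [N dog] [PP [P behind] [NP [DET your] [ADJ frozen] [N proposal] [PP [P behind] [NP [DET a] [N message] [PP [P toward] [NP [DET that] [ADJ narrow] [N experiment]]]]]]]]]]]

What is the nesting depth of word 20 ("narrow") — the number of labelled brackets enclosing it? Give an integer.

Path from the root down to the word: S → VP → PP → NP → PP → NP → PP → NP → PP → NP → ADJ. That is 11 enclosing brackets.

11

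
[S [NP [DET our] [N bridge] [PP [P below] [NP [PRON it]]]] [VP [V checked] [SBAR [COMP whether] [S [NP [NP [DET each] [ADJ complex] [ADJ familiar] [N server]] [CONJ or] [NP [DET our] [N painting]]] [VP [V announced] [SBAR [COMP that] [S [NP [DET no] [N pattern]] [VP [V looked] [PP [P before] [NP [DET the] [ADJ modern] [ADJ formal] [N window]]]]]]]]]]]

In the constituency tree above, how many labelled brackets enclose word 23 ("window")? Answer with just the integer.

11

The word sits inside N, which is inside NP, inside PP, inside VP, inside S, inside SBAR, inside VP, inside S, inside SBAR, inside VP, inside S — 11 brackets in all.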